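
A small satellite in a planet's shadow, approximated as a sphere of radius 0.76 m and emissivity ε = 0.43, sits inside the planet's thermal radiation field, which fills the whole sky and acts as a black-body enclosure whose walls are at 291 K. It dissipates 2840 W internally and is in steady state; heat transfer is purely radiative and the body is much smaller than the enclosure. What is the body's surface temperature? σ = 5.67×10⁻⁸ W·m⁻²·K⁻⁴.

T ≈ 390 K

For a small grey body in a large enclosure, net radiated power = εσA(T⁴ − T_w⁴).
Steady state: P = εσA(T⁴ − T_w⁴) with A = 4πr² = 7.258 m².
T⁴ = P/(εσA) + T_w⁴ = 2840/(0.43·5.67×10⁻⁸·7.258) + (291)⁴
    = 1.605×10¹⁰ + 7.171×10⁹ = 2.322×10¹⁰ K⁴.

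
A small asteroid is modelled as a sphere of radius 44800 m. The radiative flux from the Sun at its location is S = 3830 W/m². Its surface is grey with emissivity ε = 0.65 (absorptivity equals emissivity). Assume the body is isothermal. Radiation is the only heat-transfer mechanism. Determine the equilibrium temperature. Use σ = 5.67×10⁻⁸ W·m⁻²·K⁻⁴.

T ≈ 360 K

At equilibrium, absorbed power = emitted power.
Absorbing cross-section = πr² = 6.305×10⁹ m²; emitting surface = 4πr² = 2.522×10¹⁰ m² (ratio 4).
εS·A_cross = εσ·A_surf·T⁴  ⇒  T⁴ = S/(4σ)   (ε cancels).
T⁴ = 3830/(4·5.67×10⁻⁸) = 1.689×10¹⁰ K⁴.
T = (1.689×10¹⁰)^(1/4).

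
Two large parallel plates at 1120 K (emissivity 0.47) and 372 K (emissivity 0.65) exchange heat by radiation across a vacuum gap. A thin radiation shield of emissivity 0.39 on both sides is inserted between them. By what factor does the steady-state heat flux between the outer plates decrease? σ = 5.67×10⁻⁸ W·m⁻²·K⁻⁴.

Without shield: q₀ = σΔ(T⁴)/(1/ε₁+1/ε₂−1) with denominator 2.666.
With shield the two gaps are in series; the resistances add: (1/ε₁+1/ε_s−1)+(1/ε_s+1/ε₂−1) = 3.692+3.103 = 6.794.
Heat-flux ratio q₀/q = 6.794/2.666.

factor ≈ 2.55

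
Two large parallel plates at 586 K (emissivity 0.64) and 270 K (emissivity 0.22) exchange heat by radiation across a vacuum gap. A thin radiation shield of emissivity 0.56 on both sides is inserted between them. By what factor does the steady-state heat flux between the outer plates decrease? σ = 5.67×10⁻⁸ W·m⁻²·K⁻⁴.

Without shield: q₀ = σΔ(T⁴)/(1/ε₁+1/ε₂−1) with denominator 5.108.
With shield the two gaps are in series; the resistances add: (1/ε₁+1/ε_s−1)+(1/ε_s+1/ε₂−1) = 2.348+5.331 = 7.679.
Heat-flux ratio q₀/q = 7.679/5.108.

factor ≈ 1.50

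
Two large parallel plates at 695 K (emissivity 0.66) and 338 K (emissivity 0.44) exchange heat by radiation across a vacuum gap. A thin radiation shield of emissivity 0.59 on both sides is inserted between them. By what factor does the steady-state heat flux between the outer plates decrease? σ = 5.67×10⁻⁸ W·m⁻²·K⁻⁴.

factor ≈ 1.86

Without shield: q₀ = σΔ(T⁴)/(1/ε₁+1/ε₂−1) with denominator 2.788.
With shield the two gaps are in series; the resistances add: (1/ε₁+1/ε_s−1)+(1/ε_s+1/ε₂−1) = 2.210+2.968 = 5.178.
Heat-flux ratio q₀/q = 5.178/2.788.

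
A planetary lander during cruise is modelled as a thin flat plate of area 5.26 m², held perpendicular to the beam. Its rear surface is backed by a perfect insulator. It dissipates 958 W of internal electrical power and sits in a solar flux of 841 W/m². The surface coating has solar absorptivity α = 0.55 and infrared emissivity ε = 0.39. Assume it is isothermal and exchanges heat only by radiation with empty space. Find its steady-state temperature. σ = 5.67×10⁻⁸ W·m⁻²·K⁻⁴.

T ≈ 413 K

At steady state, absorbed solar power + internal power = radiated power.
Absorbed: α·S·A_cross = 0.55·841·5.260 = 2433 W (cross-section A).
Total input = 2433 + 958 = 3391 W.
Radiated: εσ·A_surf·T⁴ with A_surf = A = 5.260 m².
T⁴ = 3391/(0.39·5.67×10⁻⁸·5.260) = 2.915×10¹⁰ K⁴.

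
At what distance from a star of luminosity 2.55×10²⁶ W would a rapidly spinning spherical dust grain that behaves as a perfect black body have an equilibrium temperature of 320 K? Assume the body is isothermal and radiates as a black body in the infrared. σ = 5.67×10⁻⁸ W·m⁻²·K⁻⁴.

For an isothermal black-emitting sphere, (1−a)S·πr² = σ·4πr²·T⁴ ⇒ S = 4σT⁴/(1−a).
S = 4·5.67×10⁻⁸·(320)⁴/1.00 = 2378 W/m².
Flux falls as S = L/(4πd²), so d = √(L/(4πS)) = √(2.55×10²⁶/(4π·2378)).

d ≈ 9.24×10¹⁰ m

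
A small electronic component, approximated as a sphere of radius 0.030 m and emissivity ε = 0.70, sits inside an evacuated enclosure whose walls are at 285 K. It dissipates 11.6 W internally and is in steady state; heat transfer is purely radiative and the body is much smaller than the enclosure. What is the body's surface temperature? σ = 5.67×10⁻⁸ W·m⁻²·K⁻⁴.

For a small grey body in a large enclosure, net radiated power = εσA(T⁴ − T_w⁴).
Steady state: P = εσA(T⁴ − T_w⁴) with A = 4πr² = 0.01131 m².
T⁴ = P/(εσA) + T_w⁴ = 11.6/(0.70·5.67×10⁻⁸·0.01131) + (285)⁴
    = 2.584×10¹⁰ + 6.598×10⁹ = 3.244×10¹⁰ K⁴.

T ≈ 424 K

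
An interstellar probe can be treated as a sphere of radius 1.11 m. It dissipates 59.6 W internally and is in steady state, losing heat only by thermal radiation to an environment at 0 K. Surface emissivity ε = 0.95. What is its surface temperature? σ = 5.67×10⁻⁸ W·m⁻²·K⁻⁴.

T ≈ 91.9 K

Steady state: internal power = radiated power, P = εσA T⁴.
Radiating area A = 4πr² = 15.48 m².
T⁴ = P/(εσA) = 59.6/(0.95·5.67×10⁻⁸·15.48) = 7.146×10⁷ K⁴.
T = (7.146×10⁷)^(1/4).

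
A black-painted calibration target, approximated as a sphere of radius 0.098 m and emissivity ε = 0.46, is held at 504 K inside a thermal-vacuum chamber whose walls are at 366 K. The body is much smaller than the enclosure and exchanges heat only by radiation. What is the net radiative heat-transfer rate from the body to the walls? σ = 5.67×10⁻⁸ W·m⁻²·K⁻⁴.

P_net ≈ 147 W

For a small grey body in a large enclosure: P_net = εσA(T_body⁴ − T_wall⁴).
A = 4πr² = 0.1207 m²; T_body⁴ − T_wall⁴ = 6.452×10¹⁰ − 1.794×10¹⁰ = 4.658×10¹⁰ K⁴.
|P_net| = 0.46·5.67×10⁻⁸·0.1207·4.658×10¹⁰.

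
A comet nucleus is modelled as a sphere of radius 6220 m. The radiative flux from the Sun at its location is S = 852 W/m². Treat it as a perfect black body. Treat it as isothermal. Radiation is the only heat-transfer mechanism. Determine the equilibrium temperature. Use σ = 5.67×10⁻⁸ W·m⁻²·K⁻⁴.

At equilibrium, absorbed power = emitted power.
Absorbing cross-section = πr² = 1.215×10⁸ m²; emitting surface = 4πr² = 4.862×10⁸ m² (ratio 4).
S·A_cross = εσ·A_surf·T⁴  ⇒  T⁴ = S/(4σ).
T⁴ = 1.00·852/(4·5.67×10⁻⁸) = 3.757×10⁹ K⁴.
T = (3.757×10⁹)^(1/4).

T ≈ 248 K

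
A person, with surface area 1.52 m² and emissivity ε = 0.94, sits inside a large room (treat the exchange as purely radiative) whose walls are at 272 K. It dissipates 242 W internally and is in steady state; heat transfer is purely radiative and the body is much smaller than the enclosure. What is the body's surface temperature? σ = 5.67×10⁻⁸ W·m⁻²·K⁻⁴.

T ≈ 303 K

For a small grey body in a large enclosure, net radiated power = εσA(T⁴ − T_w⁴).
Steady state: P = εσA(T⁴ − T_w⁴) with A = 1.52 m².
T⁴ = P/(εσA) + T_w⁴ = 242/(0.94·5.67×10⁻⁸·1.520) + (272)⁴
    = 2.987×10⁹ + 5.474×10⁹ = 8.461×10⁹ K⁴.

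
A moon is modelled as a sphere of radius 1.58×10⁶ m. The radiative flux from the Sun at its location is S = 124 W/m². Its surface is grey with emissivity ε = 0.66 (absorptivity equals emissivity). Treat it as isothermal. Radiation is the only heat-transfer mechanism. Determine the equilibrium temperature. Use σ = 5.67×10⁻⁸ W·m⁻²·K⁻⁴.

T ≈ 153 K

At equilibrium, absorbed power = emitted power.
Absorbing cross-section = πr² = 7.843×10¹² m²; emitting surface = 4πr² = 3.137×10¹³ m² (ratio 4).
εS·A_cross = εσ·A_surf·T⁴  ⇒  T⁴ = S/(4σ)   (ε cancels).
T⁴ = 124/(4·5.67×10⁻⁸) = 5.467×10⁸ K⁴.
T = (5.467×10⁸)^(1/4).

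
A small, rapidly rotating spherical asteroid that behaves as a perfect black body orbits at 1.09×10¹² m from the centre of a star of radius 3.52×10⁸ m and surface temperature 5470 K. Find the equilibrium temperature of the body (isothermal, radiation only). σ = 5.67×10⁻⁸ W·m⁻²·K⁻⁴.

The star's surface emits σT_*⁴; at distance d the flux is S = σT_*⁴(R_*/d)².
S = 5.67×10⁻⁸·(5470)⁴·(3.52×10⁸/1.09×10¹²)² = 5.294 W/m².
For an isothermal sphere T⁴ = (1−a)S/(4σ) = 2.334×10⁷ K⁴.

T ≈ 69.5 K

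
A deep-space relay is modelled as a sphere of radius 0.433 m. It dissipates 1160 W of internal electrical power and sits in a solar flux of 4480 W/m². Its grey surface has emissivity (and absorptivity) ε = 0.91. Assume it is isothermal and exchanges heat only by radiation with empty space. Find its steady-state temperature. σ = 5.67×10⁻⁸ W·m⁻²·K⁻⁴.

At steady state, absorbed solar power + internal power = radiated power.
Absorbed: α·S·A_cross = 0.91·4480·0.5890 = 2401 W (cross-section πr²).
Total input = 2401 + 1160 = 3561 W.
Radiated: εσ·A_surf·T⁴ with A_surf = 4πr² = 2.356 m².
T⁴ = 3561/(0.91·5.67×10⁻⁸·2.356) = 2.930×10¹⁰ K⁴.

T ≈ 414 K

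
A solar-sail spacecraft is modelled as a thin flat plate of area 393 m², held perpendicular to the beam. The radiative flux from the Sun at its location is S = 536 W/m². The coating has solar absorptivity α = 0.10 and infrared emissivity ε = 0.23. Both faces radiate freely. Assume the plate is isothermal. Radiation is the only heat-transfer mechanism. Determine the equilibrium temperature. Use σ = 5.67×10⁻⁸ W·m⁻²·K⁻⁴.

T ≈ 213 K

At equilibrium, absorbed power = emitted power.
Absorbing cross-section = A = 393.0 m²; emitting surface = 2A = 786.0 m² (ratio 2).
αS·A_cross = εσ·A_surf·T⁴  ⇒  T⁴ = αS/(ε·2σ).
T⁴ = 0.100·536/(0.23·2·5.67×10⁻⁸) = 2.055×10⁹ K⁴.
T = (2.055×10⁹)^(1/4).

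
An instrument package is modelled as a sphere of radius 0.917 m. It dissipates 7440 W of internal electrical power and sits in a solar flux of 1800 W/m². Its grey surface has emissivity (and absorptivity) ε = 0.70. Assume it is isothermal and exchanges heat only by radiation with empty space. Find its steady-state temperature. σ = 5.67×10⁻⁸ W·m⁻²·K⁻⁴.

T ≈ 400 K

At steady state, absorbed solar power + internal power = radiated power.
Absorbed: α·S·A_cross = 0.70·1800·2.642 = 3329 W (cross-section πr²).
Total input = 3329 + 7440 = 10770 W.
Radiated: εσ·A_surf·T⁴ with A_surf = 4πr² = 10.57 m².
T⁴ = 10770/(0.70·5.67×10⁻⁸·10.57) = 2.568×10¹⁰ K⁴.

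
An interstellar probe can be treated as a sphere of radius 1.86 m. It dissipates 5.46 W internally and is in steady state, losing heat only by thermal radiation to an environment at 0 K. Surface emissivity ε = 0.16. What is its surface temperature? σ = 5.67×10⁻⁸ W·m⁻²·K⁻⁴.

T ≈ 61.0 K

Steady state: internal power = radiated power, P = εσA T⁴.
Radiating area A = 4πr² = 43.47 m².
T⁴ = P/(εσA) = 5.46/(0.16·5.67×10⁻⁸·43.47) = 1.384×10⁷ K⁴.
T = (1.384×10⁷)^(1/4).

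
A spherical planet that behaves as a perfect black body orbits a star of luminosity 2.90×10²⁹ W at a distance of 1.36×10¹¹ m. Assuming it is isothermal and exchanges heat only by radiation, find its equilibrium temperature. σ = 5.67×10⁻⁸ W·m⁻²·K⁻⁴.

First find the stellar flux at distance d: S = L/(4πd²) = 2.90×10²⁹/(4π·(1.36×10¹¹)²) = 1.248×10⁶ W/m².
For an isothermal sphere, absorbed (1−a)S·πr² = emitted σ·4πr²·T⁴, so T⁴ = (1−a)S/(4σ).
T⁴ = 1.00·1.248×10⁶/(4·5.67×10⁻⁸) = 5.501×10¹² K⁴.

T ≈ 1530 K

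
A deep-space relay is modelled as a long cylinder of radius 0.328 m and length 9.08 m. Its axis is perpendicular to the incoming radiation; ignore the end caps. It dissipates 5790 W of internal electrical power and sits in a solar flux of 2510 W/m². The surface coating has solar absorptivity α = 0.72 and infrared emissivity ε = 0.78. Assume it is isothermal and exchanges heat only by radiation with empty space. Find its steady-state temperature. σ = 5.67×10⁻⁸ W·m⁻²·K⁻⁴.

At steady state, absorbed solar power + internal power = radiated power.
Absorbed: α·S·A_cross = 0.72·2510·5.956 = 10760 W (cross-section 2rL).
Total input = 10760 + 5790 = 16550 W.
Radiated: εσ·A_surf·T⁴ with A_surf = 2πrL = 18.71 m².
T⁴ = 16550/(0.78·5.67×10⁻⁸·18.71) = 2.000×10¹⁰ K⁴.

T ≈ 376 K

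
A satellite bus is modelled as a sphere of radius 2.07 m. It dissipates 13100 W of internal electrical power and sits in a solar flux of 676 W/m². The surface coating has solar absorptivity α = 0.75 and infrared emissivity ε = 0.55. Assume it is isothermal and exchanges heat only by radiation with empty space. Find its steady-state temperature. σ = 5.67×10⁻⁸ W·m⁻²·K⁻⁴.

T ≈ 330 K

At steady state, absorbed solar power + internal power = radiated power.
Absorbed: α·S·A_cross = 0.75·676·13.46 = 6825 W (cross-section πr²).
Total input = 6825 + 13100 = 19920 W.
Radiated: εσ·A_surf·T⁴ with A_surf = 4πr² = 53.85 m².
T⁴ = 19920/(0.55·5.67×10⁻⁸·53.85) = 1.187×10¹⁰ K⁴.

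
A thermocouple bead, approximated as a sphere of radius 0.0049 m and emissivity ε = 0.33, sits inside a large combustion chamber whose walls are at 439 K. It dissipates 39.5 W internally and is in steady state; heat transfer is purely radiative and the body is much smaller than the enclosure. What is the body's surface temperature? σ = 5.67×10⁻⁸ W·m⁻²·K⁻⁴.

T ≈ 1630 K

For a small grey body in a large enclosure, net radiated power = εσA(T⁴ − T_w⁴).
Steady state: P = εσA(T⁴ − T_w⁴) with A = 4πr² = 3.017×10⁻⁴ m².
T⁴ = P/(εσA) + T_w⁴ = 39.5/(0.33·5.67×10⁻⁸·3.017×10⁻⁴) + (439)⁴
    = 6.997×10¹² + 3.714×10¹⁰ = 7.034×10¹² K⁴.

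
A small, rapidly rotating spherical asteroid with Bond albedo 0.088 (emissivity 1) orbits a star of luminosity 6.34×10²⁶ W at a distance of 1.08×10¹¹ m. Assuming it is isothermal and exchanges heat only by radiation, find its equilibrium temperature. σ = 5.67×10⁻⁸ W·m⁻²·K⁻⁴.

First find the stellar flux at distance d: S = L/(4πd²) = 6.34×10²⁶/(4π·(1.08×10¹¹)²) = 4325 W/m².
For an isothermal sphere, absorbed (1−a)S·πr² = emitted σ·4πr²·T⁴, so T⁴ = (1−a)S/(4σ).
T⁴ = 0.912·4325/(4·5.67×10⁻⁸) = 1.739×10¹⁰ K⁴.

T ≈ 363 K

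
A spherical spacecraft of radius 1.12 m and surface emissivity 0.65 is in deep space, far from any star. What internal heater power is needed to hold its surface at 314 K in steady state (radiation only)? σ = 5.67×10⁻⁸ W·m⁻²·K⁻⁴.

P = εσ·4πr²·T⁴.
4πr² = 15.76 m²; T⁴ = 9.721×10⁹ K⁴.
P = 0.65·5.67×10⁻⁸·15.76·9.721×10⁹.

P ≈ 5650 W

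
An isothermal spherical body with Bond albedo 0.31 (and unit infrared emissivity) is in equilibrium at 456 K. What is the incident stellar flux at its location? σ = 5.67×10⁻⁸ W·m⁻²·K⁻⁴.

(1−a)S·πr² = σ·4πr²·T⁴ ⇒ S = 4σT⁴/(1−a).
S = 4·5.67×10⁻⁸·4.324×10¹⁰/0.690.

S ≈ 14200 W/m²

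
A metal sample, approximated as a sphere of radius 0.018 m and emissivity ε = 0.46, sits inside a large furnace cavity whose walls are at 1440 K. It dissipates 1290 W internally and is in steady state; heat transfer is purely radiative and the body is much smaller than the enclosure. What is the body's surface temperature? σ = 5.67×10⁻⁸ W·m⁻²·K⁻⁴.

T ≈ 2010 K

For a small grey body in a large enclosure, net radiated power = εσA(T⁴ − T_w⁴).
Steady state: P = εσA(T⁴ − T_w⁴) with A = 4πr² = 0.004072 m².
T⁴ = P/(εσA) + T_w⁴ = 1290/(0.46·5.67×10⁻⁸·0.004072) + (1440)⁴
    = 1.215×10¹³ + 4.300×10¹² = 1.645×10¹³ K⁴.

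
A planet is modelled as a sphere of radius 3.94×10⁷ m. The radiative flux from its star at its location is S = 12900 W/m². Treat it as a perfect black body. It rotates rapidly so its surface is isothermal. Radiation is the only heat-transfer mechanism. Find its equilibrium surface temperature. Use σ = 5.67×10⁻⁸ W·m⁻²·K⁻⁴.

At equilibrium, absorbed power = emitted power.
Absorbing cross-section = πr² = 4.877×10¹⁵ m²; emitting surface = 4πr² = 1.951×10¹⁶ m² (ratio 4).
S·A_cross = εσ·A_surf·T⁴  ⇒  T⁴ = S/(4σ).
T⁴ = 1.00·12900/(4·5.67×10⁻⁸) = 5.688×10¹⁰ K⁴.
T = (5.688×10¹⁰)^(1/4).

T ≈ 488 K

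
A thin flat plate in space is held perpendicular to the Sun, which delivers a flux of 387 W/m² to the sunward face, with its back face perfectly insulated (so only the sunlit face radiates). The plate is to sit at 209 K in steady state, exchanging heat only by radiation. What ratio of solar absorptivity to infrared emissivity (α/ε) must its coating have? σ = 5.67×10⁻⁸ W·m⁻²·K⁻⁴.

α/ε ≈ 0.280

Balance: αS·A = εσ·1A·T⁴ ⇒ α/ε = σT⁴/S.
α/ε = 5.67×10⁻⁸·(209)⁴/387 = 5.67×10⁻⁸·1.908×10⁹/387.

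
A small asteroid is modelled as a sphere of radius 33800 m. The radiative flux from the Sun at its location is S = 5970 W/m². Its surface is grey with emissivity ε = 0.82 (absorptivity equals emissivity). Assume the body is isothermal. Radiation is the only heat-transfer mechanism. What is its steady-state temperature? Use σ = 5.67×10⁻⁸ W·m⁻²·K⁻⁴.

T ≈ 403 K

At equilibrium, absorbed power = emitted power.
Absorbing cross-section = πr² = 3.589×10⁹ m²; emitting surface = 4πr² = 1.436×10¹⁰ m² (ratio 4).
εS·A_cross = εσ·A_surf·T⁴  ⇒  T⁴ = S/(4σ)   (ε cancels).
T⁴ = 5970/(4·5.67×10⁻⁸) = 2.632×10¹⁰ K⁴.
T = (2.632×10¹⁰)^(1/4).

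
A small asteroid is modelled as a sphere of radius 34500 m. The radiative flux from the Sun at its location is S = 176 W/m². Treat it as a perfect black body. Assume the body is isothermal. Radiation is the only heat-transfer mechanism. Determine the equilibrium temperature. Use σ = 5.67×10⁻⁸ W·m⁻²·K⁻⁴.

At equilibrium, absorbed power = emitted power.
Absorbing cross-section = πr² = 3.739×10⁹ m²; emitting surface = 4πr² = 1.496×10¹⁰ m² (ratio 4).
S·A_cross = εσ·A_surf·T⁴  ⇒  T⁴ = S/(4σ).
T⁴ = 1.00·176/(4·5.67×10⁻⁸) = 7.760×10⁸ K⁴.
T = (7.760×10⁸)^(1/4).

T ≈ 167 K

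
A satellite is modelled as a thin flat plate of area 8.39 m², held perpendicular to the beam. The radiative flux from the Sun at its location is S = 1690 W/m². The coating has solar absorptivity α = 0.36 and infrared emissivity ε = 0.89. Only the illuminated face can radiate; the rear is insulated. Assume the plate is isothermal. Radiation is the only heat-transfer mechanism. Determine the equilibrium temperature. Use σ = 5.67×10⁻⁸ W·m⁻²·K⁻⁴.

T ≈ 331 K

At equilibrium, absorbed power = emitted power.
Absorbing cross-section = A = 8.390 m²; emitting surface = A = 8.390 m² (ratio 1).
αS·A_cross = εσ·A_surf·T⁴  ⇒  T⁴ = αS/(ε·1σ).
T⁴ = 0.360·1690/(0.89·1·5.67×10⁻⁸) = 1.206×10¹⁰ K⁴.
T = (1.206×10¹⁰)^(1/4).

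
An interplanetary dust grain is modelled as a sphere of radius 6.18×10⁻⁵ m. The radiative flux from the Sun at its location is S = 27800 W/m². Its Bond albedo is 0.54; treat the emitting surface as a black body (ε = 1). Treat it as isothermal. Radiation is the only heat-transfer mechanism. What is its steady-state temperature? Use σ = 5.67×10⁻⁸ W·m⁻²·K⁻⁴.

At equilibrium, absorbed power = emitted power.
Absorbing cross-section = πr² = 1.200×10⁻⁸ m²; emitting surface = 4πr² = 4.799×10⁻⁸ m² (ratio 4).
(1−a)S·A_cross = εσ·A_surf·T⁴  ⇒  T⁴ = (1−a)S/(4σ).
T⁴ = 0.460·27800/(4·5.67×10⁻⁸) = 5.638×10¹⁰ K⁴.
T = (5.638×10¹⁰)^(1/4).

T ≈ 487 K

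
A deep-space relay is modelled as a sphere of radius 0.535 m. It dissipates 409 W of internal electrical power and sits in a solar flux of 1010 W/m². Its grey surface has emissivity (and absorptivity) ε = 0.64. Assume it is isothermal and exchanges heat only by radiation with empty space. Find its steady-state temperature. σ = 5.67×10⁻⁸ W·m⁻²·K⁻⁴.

T ≈ 295 K

At steady state, absorbed solar power + internal power = radiated power.
Absorbed: α·S·A_cross = 0.64·1010·0.8992 = 581.2 W (cross-section πr²).
Total input = 581.2 + 409 = 990.2 W.
Radiated: εσ·A_surf·T⁴ with A_surf = 4πr² = 3.597 m².
T⁴ = 990.2/(0.64·5.67×10⁻⁸·3.597) = 7.587×10⁹ K⁴.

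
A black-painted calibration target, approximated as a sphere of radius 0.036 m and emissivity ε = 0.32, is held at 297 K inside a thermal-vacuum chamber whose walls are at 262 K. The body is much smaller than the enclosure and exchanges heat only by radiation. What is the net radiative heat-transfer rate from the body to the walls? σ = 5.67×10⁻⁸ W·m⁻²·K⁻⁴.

P_net ≈ 0.907 W

For a small grey body in a large enclosure: P_net = εσA(T_body⁴ − T_wall⁴).
A = 4πr² = 0.01629 m²; T_body⁴ − T_wall⁴ = 7.781×10⁹ − 4.712×10⁹ = 3.069×10⁹ K⁴.
|P_net| = 0.32·5.67×10⁻⁸·0.01629·3.069×10⁹.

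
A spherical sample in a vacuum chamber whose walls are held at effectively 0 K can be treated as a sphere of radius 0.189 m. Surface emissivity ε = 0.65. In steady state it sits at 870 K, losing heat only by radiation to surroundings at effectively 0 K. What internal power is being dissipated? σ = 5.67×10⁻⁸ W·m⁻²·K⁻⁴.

Steady state: P = εσA T⁴.
A = 4πr² = 0.4489 m²; T⁴ = (870)⁴ = 5.729×10¹¹ K⁴.
P = 0.65 × 5.67×10⁻⁸ × 0.4489 × 5.729×10¹¹.

P ≈ 9480 W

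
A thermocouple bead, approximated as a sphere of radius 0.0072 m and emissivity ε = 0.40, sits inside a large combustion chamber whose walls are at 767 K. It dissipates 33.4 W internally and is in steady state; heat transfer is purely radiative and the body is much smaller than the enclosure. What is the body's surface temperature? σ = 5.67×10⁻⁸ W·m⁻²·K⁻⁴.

T ≈ 1270 K

For a small grey body in a large enclosure, net radiated power = εσA(T⁴ − T_w⁴).
Steady state: P = εσA(T⁴ − T_w⁴) with A = 4πr² = 6.514×10⁻⁴ m².
T⁴ = P/(εσA) + T_w⁴ = 33.4/(0.40·5.67×10⁻⁸·6.514×10⁻⁴) + (767)⁴
    = 2.261×10¹² + 3.461×10¹¹ = 2.607×10¹² K⁴.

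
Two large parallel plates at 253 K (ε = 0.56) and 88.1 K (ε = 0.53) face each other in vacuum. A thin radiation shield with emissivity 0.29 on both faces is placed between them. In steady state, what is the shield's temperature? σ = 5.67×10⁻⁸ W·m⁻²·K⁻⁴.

In steady state the net flux on the hot side equals that on the cold side.
σ(T₁⁴−T_s⁴)/D₁ = σ(T_s⁴−T₂⁴)/D₂, with D₁ = 1/ε₁+1/ε_s−1 = 4.234, D₂ = 1/ε_s+1/ε₂−1 = 4.335.
Solve for T_s⁴: T_s⁴ = (D₂·T₁⁴ + D₁·T₂⁴)/(D₁+D₂) = 2.103×10⁹ K⁴.

T_s ≈ 214 K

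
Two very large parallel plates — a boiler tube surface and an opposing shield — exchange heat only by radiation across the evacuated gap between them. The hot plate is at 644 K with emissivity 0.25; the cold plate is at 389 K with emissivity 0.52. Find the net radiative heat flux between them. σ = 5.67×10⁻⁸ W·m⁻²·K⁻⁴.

For two infinite grey parallel plates, q = σ(T₁⁴ − T₂⁴)/(1/ε₁ + 1/ε₂ − 1).
T₁⁴ − T₂⁴ = 1.720×10¹¹ − 2.290×10¹⁰ = 1.491×10¹¹ K⁴.
1/ε₁ + 1/ε₂ − 1 = 4.000 + 1.923 − 1 = 4.923.
q = 5.67×10⁻⁸ × 1.491×10¹¹ / 4.923.

q ≈ 1720 W/m²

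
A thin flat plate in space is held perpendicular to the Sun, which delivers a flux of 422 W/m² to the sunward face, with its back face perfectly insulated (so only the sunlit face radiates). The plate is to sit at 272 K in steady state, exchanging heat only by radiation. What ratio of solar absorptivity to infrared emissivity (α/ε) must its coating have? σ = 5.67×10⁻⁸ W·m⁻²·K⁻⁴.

Balance: αS·A = εσ·1A·T⁴ ⇒ α/ε = σT⁴/S.
α/ε = 5.67×10⁻⁸·(272)⁴/422 = 5.67×10⁻⁸·5.474×10⁹/422.

α/ε ≈ 0.735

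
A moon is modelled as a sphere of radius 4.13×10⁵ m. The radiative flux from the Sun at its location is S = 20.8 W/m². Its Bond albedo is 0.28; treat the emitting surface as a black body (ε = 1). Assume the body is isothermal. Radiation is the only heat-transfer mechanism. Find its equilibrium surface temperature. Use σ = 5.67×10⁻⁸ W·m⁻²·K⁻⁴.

T ≈ 90.1 K

At equilibrium, absorbed power = emitted power.
Absorbing cross-section = πr² = 5.359×10¹¹ m²; emitting surface = 4πr² = 2.143×10¹² m² (ratio 4).
(1−a)S·A_cross = εσ·A_surf·T⁴  ⇒  T⁴ = (1−a)S/(4σ).
T⁴ = 0.720·20.8/(4·5.67×10⁻⁸) = 6.603×10⁷ K⁴.
T = (6.603×10⁷)^(1/4).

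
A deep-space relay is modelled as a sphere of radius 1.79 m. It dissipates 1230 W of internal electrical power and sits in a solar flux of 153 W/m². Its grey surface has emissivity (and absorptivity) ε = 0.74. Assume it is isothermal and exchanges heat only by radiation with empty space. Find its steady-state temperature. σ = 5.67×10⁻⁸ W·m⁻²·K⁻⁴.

At steady state, absorbed solar power + internal power = radiated power.
Absorbed: α·S·A_cross = 0.74·153·10.07 = 1140 W (cross-section πr²).
Total input = 1140 + 1230 = 2370 W.
Radiated: εσ·A_surf·T⁴ with A_surf = 4πr² = 40.26 m².
T⁴ = 2370/(0.74·5.67×10⁻⁸·40.26) = 1.403×10⁹ K⁴.

T ≈ 194 K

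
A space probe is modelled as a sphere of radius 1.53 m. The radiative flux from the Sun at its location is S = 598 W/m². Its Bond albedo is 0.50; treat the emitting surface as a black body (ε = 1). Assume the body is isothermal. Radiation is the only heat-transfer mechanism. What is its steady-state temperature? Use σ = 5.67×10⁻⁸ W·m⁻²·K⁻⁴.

At equilibrium, absorbed power = emitted power.
Absorbing cross-section = πr² = 7.354 m²; emitting surface = 4πr² = 29.42 m² (ratio 4).
(1−a)S·A_cross = εσ·A_surf·T⁴  ⇒  T⁴ = (1−a)S/(4σ).
T⁴ = 0.500·598/(4·5.67×10⁻⁸) = 1.318×10⁹ K⁴.
T = (1.318×10⁹)^(1/4).

T ≈ 191 K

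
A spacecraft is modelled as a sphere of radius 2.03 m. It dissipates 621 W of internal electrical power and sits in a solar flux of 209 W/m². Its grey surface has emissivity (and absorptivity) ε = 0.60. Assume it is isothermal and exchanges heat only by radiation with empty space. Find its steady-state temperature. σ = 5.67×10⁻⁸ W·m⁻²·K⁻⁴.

T ≈ 189 K

At steady state, absorbed solar power + internal power = radiated power.
Absorbed: α·S·A_cross = 0.60·209·12.95 = 1623 W (cross-section πr²).
Total input = 1623 + 621 = 2244 W.
Radiated: εσ·A_surf·T⁴ with A_surf = 4πr² = 51.78 m².
T⁴ = 2244/(0.60·5.67×10⁻⁸·51.78) = 1.274×10⁹ K⁴.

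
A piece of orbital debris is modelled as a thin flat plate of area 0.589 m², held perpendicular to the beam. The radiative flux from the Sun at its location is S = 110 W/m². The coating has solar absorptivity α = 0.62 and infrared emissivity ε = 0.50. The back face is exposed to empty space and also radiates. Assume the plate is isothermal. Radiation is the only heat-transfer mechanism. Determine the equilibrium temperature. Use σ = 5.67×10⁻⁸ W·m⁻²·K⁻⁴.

T ≈ 186 K

At equilibrium, absorbed power = emitted power.
Absorbing cross-section = A = 0.5890 m²; emitting surface = 2A = 1.178 m² (ratio 2).
αS·A_cross = εσ·A_surf·T⁴  ⇒  T⁴ = αS/(ε·2σ).
T⁴ = 0.620·110/(0.50·2·5.67×10⁻⁸) = 1.203×10⁹ K⁴.
T = (1.203×10⁹)^(1/4).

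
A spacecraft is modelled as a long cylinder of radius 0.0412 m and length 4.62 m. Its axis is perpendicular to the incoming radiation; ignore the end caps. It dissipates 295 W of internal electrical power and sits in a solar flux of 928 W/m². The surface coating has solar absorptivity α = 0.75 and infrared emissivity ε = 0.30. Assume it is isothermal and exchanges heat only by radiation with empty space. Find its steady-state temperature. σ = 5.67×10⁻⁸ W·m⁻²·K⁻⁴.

T ≈ 407 K

At steady state, absorbed solar power + internal power = radiated power.
Absorbed: α·S·A_cross = 0.75·928·0.3807 = 265.0 W (cross-section 2rL).
Total input = 265.0 + 295 = 560.0 W.
Radiated: εσ·A_surf·T⁴ with A_surf = 2πrL = 1.196 m².
T⁴ = 560.0/(0.30·5.67×10⁻⁸·1.196) = 2.753×10¹⁰ K⁴.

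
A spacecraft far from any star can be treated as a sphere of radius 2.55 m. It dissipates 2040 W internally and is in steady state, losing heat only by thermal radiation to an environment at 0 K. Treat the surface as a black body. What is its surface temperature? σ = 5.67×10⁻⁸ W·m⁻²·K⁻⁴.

T ≈ 145 K

Steady state: internal power = radiated power, P = εσA T⁴.
Radiating area A = 4πr² = 81.71 m².
T⁴ = P/(εσA) = 2040/(1.0·5.67×10⁻⁸·81.71) = 4.403×10⁸ K⁴.
T = (4.403×10⁸)^(1/4).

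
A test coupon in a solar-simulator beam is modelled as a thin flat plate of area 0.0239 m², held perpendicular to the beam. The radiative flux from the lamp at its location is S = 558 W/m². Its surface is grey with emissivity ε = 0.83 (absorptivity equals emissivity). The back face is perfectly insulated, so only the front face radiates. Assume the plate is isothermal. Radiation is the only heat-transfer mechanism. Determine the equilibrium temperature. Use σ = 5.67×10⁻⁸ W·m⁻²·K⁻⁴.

At equilibrium, absorbed power = emitted power.
Absorbing cross-section = A = 0.02390 m²; emitting surface = A = 0.02390 m² (ratio 1).
εS·A_cross = εσ·A_surf·T⁴  ⇒  T⁴ = S/(1σ)   (ε cancels).
T⁴ = 558/(1·5.67×10⁻⁸) = 9.841×10⁹ K⁴.
T = (9.841×10⁹)^(1/4).

T ≈ 315 K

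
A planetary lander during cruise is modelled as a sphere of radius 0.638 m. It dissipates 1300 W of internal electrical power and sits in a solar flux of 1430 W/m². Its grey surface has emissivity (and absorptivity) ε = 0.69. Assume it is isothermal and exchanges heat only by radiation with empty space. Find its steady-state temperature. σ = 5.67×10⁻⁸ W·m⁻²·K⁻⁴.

T ≈ 336 K

At steady state, absorbed solar power + internal power = radiated power.
Absorbed: α·S·A_cross = 0.69·1430·1.279 = 1262 W (cross-section πr²).
Total input = 1262 + 1300 = 2562 W.
Radiated: εσ·A_surf·T⁴ with A_surf = 4πr² = 5.115 m².
T⁴ = 2562/(0.69·5.67×10⁻⁸·5.115) = 1.280×10¹⁰ K⁴.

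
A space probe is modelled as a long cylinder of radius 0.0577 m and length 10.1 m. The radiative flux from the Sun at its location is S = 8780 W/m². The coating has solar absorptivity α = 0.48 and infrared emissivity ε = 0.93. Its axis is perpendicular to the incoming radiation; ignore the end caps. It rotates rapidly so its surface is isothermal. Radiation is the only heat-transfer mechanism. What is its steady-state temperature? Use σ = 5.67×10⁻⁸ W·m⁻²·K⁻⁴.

T ≈ 399 K

At equilibrium, absorbed power = emitted power.
Absorbing cross-section = 2rL = 1.166 m²; emitting surface = 2πrL = 3.662 m² (ratio π).
αS·A_cross = εσ·A_surf·T⁴  ⇒  T⁴ = αS/(ε·πσ).
T⁴ = 0.480·8780/(0.93·π·5.67×10⁻⁸) = 2.544×10¹⁰ K⁴.
T = (2.544×10¹⁰)^(1/4).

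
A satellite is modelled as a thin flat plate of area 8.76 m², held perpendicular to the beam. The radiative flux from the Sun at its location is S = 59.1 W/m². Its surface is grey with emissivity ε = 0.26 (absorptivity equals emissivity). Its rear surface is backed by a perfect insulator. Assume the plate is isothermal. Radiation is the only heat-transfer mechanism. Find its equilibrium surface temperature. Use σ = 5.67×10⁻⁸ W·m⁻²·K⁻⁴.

T ≈ 180 K

At equilibrium, absorbed power = emitted power.
Absorbing cross-section = A = 8.760 m²; emitting surface = A = 8.760 m² (ratio 1).
εS·A_cross = εσ·A_surf·T⁴  ⇒  T⁴ = S/(1σ)   (ε cancels).
T⁴ = 59.1/(1·5.67×10⁻⁸) = 1.042×10⁹ K⁴.
T = (1.042×10⁹)^(1/4).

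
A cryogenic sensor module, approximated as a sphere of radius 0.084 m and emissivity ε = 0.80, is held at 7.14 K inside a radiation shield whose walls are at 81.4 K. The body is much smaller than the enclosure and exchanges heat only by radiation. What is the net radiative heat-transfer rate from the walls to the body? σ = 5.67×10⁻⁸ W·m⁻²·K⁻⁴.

P_net ≈ 0.177 W

For a small grey body in a large enclosure: P_net = εσA(T_body⁴ − T_wall⁴).
A = 4πr² = 0.08867 m²; T_body⁴ − T_wall⁴ = 2599 − 4.390×10⁷ = -4.390×10⁷ K⁴.
|P_net| = 0.80·5.67×10⁻⁸·0.08867·4.390×10⁷.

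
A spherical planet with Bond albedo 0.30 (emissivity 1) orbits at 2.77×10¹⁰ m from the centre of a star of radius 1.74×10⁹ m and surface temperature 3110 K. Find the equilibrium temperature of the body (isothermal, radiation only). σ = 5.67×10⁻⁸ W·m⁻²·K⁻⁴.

T ≈ 504 K

The star's surface emits σT_*⁴; at distance d the flux is S = σT_*⁴(R_*/d)².
S = 5.67×10⁻⁸·(3110)⁴·(1.74×10⁹/2.77×10¹⁰)² = 20930 W/m².
For an isothermal sphere T⁴ = (1−a)S/(4σ) = 6.460×10¹⁰ K⁴.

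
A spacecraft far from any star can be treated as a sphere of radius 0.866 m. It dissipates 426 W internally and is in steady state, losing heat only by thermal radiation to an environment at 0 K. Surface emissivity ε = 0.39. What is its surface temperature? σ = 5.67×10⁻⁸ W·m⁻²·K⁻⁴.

T ≈ 213 K

Steady state: internal power = radiated power, P = εσA T⁴.
Radiating area A = 4πr² = 9.424 m².
T⁴ = P/(εσA) = 426/(0.39·5.67×10⁻⁸·9.424) = 2.044×10⁹ K⁴.
T = (2.044×10⁹)^(1/4).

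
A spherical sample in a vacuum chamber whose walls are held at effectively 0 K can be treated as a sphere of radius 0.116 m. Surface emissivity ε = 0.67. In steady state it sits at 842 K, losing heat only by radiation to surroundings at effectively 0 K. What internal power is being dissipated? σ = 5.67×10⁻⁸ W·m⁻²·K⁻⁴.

Steady state: P = εσA T⁴.
A = 4πr² = 0.1691 m²; T⁴ = (842)⁴ = 5.026×10¹¹ K⁴.
P = 0.67 × 5.67×10⁻⁸ × 0.1691 × 5.026×10¹¹.

P ≈ 3230 W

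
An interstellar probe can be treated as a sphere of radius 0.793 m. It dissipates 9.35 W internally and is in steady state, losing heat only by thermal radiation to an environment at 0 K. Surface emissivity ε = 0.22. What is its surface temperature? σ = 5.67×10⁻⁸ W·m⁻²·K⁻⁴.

T ≈ 98.7 K

Steady state: internal power = radiated power, P = εσA T⁴.
Radiating area A = 4πr² = 7.902 m².
T⁴ = P/(εσA) = 9.35/(0.22·5.67×10⁻⁸·7.902) = 9.485×10⁷ K⁴.
T = (9.485×10⁷)^(1/4).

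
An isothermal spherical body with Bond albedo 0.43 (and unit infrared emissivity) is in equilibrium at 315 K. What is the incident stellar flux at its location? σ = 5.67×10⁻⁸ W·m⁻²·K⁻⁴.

(1−a)S·πr² = σ·4πr²·T⁴ ⇒ S = 4σT⁴/(1−a).
S = 4·5.67×10⁻⁸·9.846×10⁹/0.570.

S ≈ 3920 W/m²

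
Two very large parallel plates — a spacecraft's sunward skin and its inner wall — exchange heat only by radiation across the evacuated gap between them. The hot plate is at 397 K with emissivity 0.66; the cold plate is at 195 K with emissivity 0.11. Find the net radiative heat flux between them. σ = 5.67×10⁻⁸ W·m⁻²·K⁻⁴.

q ≈ 138 W/m²

For two infinite grey parallel plates, q = σ(T₁⁴ − T₂⁴)/(1/ε₁ + 1/ε₂ − 1).
T₁⁴ − T₂⁴ = 2.484×10¹⁰ − 1.446×10⁹ = 2.339×10¹⁰ K⁴.
1/ε₁ + 1/ε₂ − 1 = 1.515 + 9.091 − 1 = 9.606.
q = 5.67×10⁻⁸ × 2.339×10¹⁰ / 9.606.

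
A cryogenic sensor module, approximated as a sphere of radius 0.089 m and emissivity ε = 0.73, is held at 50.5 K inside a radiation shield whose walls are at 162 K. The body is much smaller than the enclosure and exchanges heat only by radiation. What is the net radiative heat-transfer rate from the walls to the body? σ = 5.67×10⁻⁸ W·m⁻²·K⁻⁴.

P_net ≈ 2.81 W

For a small grey body in a large enclosure: P_net = εσA(T_body⁴ − T_wall⁴).
A = 4πr² = 0.09954 m²; T_body⁴ − T_wall⁴ = 6.504×10⁶ − 6.887×10⁸ = -6.822×10⁸ K⁴.
|P_net| = 0.73·5.67×10⁻⁸·0.09954·6.822×10⁸.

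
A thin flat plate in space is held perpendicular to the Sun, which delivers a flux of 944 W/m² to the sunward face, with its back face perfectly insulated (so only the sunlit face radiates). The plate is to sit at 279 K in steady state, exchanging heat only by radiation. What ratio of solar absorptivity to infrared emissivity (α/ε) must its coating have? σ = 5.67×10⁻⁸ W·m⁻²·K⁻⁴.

α/ε ≈ 0.364

Balance: αS·A = εσ·1A·T⁴ ⇒ α/ε = σT⁴/S.
α/ε = 5.67×10⁻⁸·(279)⁴/944 = 5.67×10⁻⁸·6.059×10⁹/944.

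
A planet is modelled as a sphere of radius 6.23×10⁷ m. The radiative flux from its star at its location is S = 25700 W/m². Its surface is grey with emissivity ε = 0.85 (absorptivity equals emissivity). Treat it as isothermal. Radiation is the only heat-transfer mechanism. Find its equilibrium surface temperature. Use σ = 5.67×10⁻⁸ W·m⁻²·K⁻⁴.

T ≈ 580 K

At equilibrium, absorbed power = emitted power.
Absorbing cross-section = πr² = 1.219×10¹⁶ m²; emitting surface = 4πr² = 4.877×10¹⁶ m² (ratio 4).
εS·A_cross = εσ·A_surf·T⁴  ⇒  T⁴ = S/(4σ)   (ε cancels).
T⁴ = 25700/(4·5.67×10⁻⁸) = 1.133×10¹¹ K⁴.
T = (1.133×10¹¹)^(1/4).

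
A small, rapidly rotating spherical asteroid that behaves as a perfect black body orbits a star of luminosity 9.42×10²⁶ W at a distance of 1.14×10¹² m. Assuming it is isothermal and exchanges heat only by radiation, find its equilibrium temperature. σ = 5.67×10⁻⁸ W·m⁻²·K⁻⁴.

T ≈ 126 K

First find the stellar flux at distance d: S = L/(4πd²) = 9.42×10²⁶/(4π·(1.14×10¹²)²) = 57.68 W/m².
For an isothermal sphere, absorbed (1−a)S·πr² = emitted σ·4πr²·T⁴, so T⁴ = (1−a)S/(4σ).
T⁴ = 1.00·57.68/(4·5.67×10⁻⁸) = 2.543×10⁸ K⁴.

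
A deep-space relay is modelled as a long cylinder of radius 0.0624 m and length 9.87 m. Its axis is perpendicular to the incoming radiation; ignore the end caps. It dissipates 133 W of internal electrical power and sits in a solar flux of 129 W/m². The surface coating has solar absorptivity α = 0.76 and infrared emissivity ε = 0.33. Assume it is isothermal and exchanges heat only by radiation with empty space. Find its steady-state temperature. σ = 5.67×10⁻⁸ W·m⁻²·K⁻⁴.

T ≈ 243 K

At steady state, absorbed solar power + internal power = radiated power.
Absorbed: α·S·A_cross = 0.76·129·1.232 = 120.8 W (cross-section 2rL).
Total input = 120.8 + 133 = 253.8 W.
Radiated: εσ·A_surf·T⁴ with A_surf = 2πrL = 3.870 m².
T⁴ = 253.8/(0.33·5.67×10⁻⁸·3.870) = 3.505×10⁹ K⁴.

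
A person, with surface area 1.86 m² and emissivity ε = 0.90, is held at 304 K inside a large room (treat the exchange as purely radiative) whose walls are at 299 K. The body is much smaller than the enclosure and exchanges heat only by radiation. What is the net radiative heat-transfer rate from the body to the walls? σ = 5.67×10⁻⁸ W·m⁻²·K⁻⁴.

For a small grey body in a large enclosure: P_net = εσA(T_body⁴ − T_wall⁴).
A = 1.86 m²; T_body⁴ − T_wall⁴ = 8.541×10⁹ − 7.993×10⁹ = 5.482×10⁸ K⁴.
|P_net| = 0.90·5.67×10⁻⁸·1.860·5.482×10⁸.

P_net ≈ 52.0 W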